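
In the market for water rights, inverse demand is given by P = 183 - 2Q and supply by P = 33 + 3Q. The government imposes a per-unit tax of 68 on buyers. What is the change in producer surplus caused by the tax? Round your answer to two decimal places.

-946.56

Pre-tax equilibrium: 183 - 2Q = 33 + 3Q gives Q* = 30, P* = 123.
With the tax, buyers' net willingness to pay falls by 68: (183 - 68) - 2Q = 33 + 3Q, so Q_t = 16.4. Buyers pay P_b = 150.2; sellers receive P_s = P_b - 68 = 82.2.
Producers lose the trapezoid between P_s and P* out to Q_t plus the triangle from Q_t to Q*: change in PS = 403.44 - 1350 = -946.56.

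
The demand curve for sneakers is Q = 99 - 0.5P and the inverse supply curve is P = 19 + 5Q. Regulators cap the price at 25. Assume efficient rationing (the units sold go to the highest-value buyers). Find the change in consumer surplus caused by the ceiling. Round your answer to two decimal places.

-447.74

Rewriting demand in inverse form: P = 198 - 2Q.
Free-market equilibrium: 198 - 2Q = 19 + 5Q gives Q* = 25.5714, P* = 146.8571.
At P = 25, sellers supply (25 - 19)/5 = 1.2 while buyers want more, so the quantity traded is 1.2 at price 25.
CS goes from (1/2)(25.5714)(51.1429) = 653.898 to 206.16 (computed as (198 - 25)(1.2) - (1/2)(2)(1.2)^2), a change of -447.738.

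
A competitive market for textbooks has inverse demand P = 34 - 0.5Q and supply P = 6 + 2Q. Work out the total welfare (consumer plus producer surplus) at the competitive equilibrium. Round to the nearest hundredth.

156.80

Equilibrium: 34 - 0.5Q = 6 + 2Q, so Q* = 11.2 and P* = 28.4.
CS = (1/2)(11.2)(5.6) = 31.36 and PS = (1/2)(11.2)(22.4) = 125.44, so total surplus = 156.8.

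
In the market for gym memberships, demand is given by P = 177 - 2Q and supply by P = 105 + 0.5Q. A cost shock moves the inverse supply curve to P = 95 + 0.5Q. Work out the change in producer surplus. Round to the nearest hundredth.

61.60

Initial equilibrium: Q_0 = 28.8, P_0 = 119.4; CS_0 = (1/2)(28.8)(57.6) = 829.44, PS_0 = (1/2)(28.8)(14.4) = 207.36.
New equilibrium: 177 - 2Q = 95 + 0.5Q gives Q_1 = 32.8, P_1 = 111.4; CS_1 = 1075.84, PS_1 = 268.96.
Change in producer surplus = 268.96 - 207.36 = 61.6.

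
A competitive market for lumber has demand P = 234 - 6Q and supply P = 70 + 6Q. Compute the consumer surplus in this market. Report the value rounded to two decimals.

560.33

Set 234 - 6Q = 70 + 6Q, which gives 164 = 12Q, so Q* = 13.6667 and P* = 234 - 6(13.6667) = 152.
CS is the area between the demand curve and P* from 0 to Q*: (1/2)(13.6667)(82) = 560.3333.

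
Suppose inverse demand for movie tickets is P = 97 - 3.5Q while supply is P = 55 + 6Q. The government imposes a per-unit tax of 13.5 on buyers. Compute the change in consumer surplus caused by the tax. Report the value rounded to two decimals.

-18.45

Without the tax, 97 - 3.5Q = 55 + 6Q so Q* = 4.4211 and P* = 81.5263.
A tax on buyers shifts demand down by 13.5: (97 - 13.5) - 3.5Q = 55 + 6Q, so Q_t = 3. Buyers pay P_b = 86.5; sellers receive P_s = P_b - 13.5 = 73.
CS falls from (1/2)(4.4211)(15.4737) = 34.205 to (1/2)(3)(10.5) = 15.75, a change of -18.455.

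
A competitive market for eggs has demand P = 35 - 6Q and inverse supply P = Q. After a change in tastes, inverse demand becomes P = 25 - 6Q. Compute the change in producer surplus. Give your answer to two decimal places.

Initial equilibrium: Q_0 = 5, P_0 = 5; CS_0 = (1/2)(5)(30) = 75, PS_0 = (1/2)(5)(5) = 12.5.
New equilibrium: 25 - 6Q = Q gives Q_1 = 3.5714, P_1 = 3.5714; CS_1 = 38.2653, PS_1 = 6.3776.
Change in producer surplus = 6.3776 - 12.5 = -6.1224.

-6.12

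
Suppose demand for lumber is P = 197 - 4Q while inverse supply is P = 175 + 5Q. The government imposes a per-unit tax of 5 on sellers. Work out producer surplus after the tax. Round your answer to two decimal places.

8.92

Without the tax, 197 - 4Q = 175 + 5Q so Q* = 2.4444 and P* = 187.2222.
With the tax, sellers need 5 more per unit: 197 - 4Q = 175 + 5Q + 5, so Q_t = 1.8889. Buyers pay P_b = 189.4444; sellers receive P_s = P_b - 5 = 184.4444.
PS = (1/2)(Q_t)(P_s - 175) = (1/2)(1.8889)(9.4444) = 8.9198.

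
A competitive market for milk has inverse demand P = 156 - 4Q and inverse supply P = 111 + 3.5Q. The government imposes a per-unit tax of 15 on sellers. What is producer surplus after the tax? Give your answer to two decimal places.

28.00

Pre-tax equilibrium: 156 - 4Q = 111 + 3.5Q gives Q* = 6, P* = 132.
A tax on sellers shifts supply up by 15: 156 - 4Q = 111 + 3.5Q + 15, so Q_t = 4. Buyers pay P_b = 140; sellers receive P_s = P_b - 15 = 125.
Producer surplus is the triangle above supply below P_s: (1/2)(4)(125 - 111) = 28.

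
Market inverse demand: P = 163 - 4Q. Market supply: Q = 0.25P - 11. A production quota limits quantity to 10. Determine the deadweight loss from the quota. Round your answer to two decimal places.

Rewriting supply in inverse form: P = 44 + 4Q.
Unrestricted equilibrium: Q* = (163 - 44)/(4 + 4) = 14.875.
At Q = 10 the demand price is 163 - 4(10) = 123 and the supply price is 44 + 4(10) = 84.
Deadweight loss is the triangle between the curves from 10 to 14.875: (1/2)(123 - 84)(14.875 - 10) = 95.0625.

95.06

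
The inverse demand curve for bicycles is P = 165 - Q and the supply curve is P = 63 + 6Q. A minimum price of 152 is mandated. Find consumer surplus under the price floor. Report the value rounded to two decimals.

84.50

Free-market equilibrium: 165 - Q = 63 + 6Q gives Q* = 14.5714, P* = 150.4286.
At P = 152, buyers demand (165 - 152)/1 = 13 while sellers would supply more, so the quantity traded is 13 at price 152.
CS is the triangle under demand above 152: (1/2)(13)(165 - 152) = 84.5.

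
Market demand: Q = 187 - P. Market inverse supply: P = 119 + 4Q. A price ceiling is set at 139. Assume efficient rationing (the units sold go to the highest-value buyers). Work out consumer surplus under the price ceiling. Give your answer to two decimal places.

227.50

Rewriting demand in inverse form: P = 187 - Q.
Without the control, 187 - Q = 119 + 4Q so Q* = 13.6 and P* = 173.4.
At the ceiling price 139, quantity supplied is (139 - 119)/4 = 5; supply is the short side, so Q = 5 trades at P = 139.
The demand price at Q = 5 is 182. CS is the trapezoid between demand and 139 over [0, 5]: (1/2)[(187 - 139) + (182 - 139)](5) = 227.5.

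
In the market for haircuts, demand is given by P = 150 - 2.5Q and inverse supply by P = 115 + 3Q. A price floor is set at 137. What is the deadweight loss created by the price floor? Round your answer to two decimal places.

Without the control, 150 - 2.5Q = 115 + 3Q so Q* = 6.3636 and P* = 134.0909.
At the floor price 137, quantity demanded is (150 - 137)/2.5 = 5.2; demand is the short side, so Q = 5.2 trades at P = 137.
At Q = 5.2 the demand price is 137 and the supply price is 130.6. Deadweight loss is the triangle between the curves from 5.2 to 6.3636: (1/2)(137 - 130.6)(6.3636 - 5.2) = 3.7236.

3.72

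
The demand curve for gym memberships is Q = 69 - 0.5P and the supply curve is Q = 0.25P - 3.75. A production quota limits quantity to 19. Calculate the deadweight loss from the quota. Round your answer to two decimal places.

Rewriting demand in inverse form: P = 138 - 2Q.
Rewriting supply in inverse form: P = 15 + 4Q.
Without the quota, 138 - 2Q = 15 + 4Q gives Q* = 20.5.
At Q = 19 the demand price is 138 - 2(19) = 100 and the supply price is 15 + 4(19) = 91.
Deadweight loss is the triangle between the curves from 19 to 20.5: (1/2)(100 - 91)(20.5 - 19) = 6.75.

6.75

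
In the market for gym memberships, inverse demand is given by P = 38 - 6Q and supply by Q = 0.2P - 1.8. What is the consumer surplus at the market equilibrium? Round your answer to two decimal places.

20.85

Rewriting supply in inverse form: P = 9 + 5Q.
Set 38 - 6Q = 9 + 5Q, which gives 29 = 11Q, so Q* = 2.6364 and P* = 38 - 6(2.6364) = 22.1818.
The demand choke price is 38, so CS = (1/2)(Q*)(38 - P*) = (1/2)(2.6364)(15.8182) = 20.8512.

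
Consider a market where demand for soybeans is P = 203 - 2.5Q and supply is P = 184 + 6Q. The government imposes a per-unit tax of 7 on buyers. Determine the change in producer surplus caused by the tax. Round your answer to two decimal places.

Without the tax, 203 - 2.5Q = 184 + 6Q so Q* = 2.2353 and P* = 197.4118.
A tax on buyers shifts demand down by 7: (203 - 7) - 2.5Q = 184 + 6Q, so Q_t = 1.4118. Buyers pay P_b = 199.4706; sellers receive P_s = P_b - 7 = 192.4706.
Producers lose the trapezoid between P_s and P* out to Q_t plus the triangle from Q_t to Q*: change in PS = 5.9792 - 14.9896 = -9.0104.

-9.01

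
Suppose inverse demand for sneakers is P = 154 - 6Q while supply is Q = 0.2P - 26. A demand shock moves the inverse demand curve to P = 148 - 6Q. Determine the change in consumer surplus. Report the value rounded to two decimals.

-6.25

Rewriting supply in inverse form: P = 130 + 5Q.
Initial equilibrium: Q_0 = 2.1818, P_0 = 140.9091; CS_0 = (1/2)(2.1818)(13.0909) = 14.281, PS_0 = (1/2)(2.1818)(10.9091) = 11.9008.
New equilibrium: 148 - 6Q = 130 + 5Q gives Q_1 = 1.6364, P_1 = 138.1818; CS_1 = 8.0331, PS_1 = 6.6942.
Change in consumer surplus = 8.0331 - 14.281 = -6.2479.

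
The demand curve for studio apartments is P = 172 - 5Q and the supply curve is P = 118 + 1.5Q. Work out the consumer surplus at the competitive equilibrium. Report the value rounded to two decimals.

172.54

Set 172 - 5Q = 118 + 1.5Q, which gives 54 = 6.5Q, so Q* = 8.3077 and P* = 172 - 5(8.3077) = 130.4615.
CS is the area between the demand curve and P* from 0 to Q*: (1/2)(8.3077)(41.5385) = 172.5444.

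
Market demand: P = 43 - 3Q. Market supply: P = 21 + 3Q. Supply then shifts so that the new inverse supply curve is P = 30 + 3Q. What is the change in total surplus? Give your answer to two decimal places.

Initial equilibrium: Q_0 = 3.6667, P_0 = 32; CS_0 = (1/2)(3.6667)(11) = 20.1667, PS_0 = (1/2)(3.6667)(11) = 20.1667.
New equilibrium: 43 - 3Q = 30 + 3Q gives Q_1 = 2.1667, P_1 = 36.5; CS_1 = 7.0417, PS_1 = 7.0417.
Change in total surplus = (7.0417 + 7.0417) - (20.1667 + 20.1667) = -26.25.

-26.25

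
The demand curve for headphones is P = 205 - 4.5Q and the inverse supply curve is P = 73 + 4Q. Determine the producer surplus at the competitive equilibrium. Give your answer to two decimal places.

482.33

Setting demand equal to supply, 132 = 8.5Q, so Q* = 15.5294 and P* = 135.1176.
Producer surplus is the triangle above supply below P*: (1/2)(15.5294)(135.1176 - 73) = (1/2)(15.5294)(62.1176) = 482.3253.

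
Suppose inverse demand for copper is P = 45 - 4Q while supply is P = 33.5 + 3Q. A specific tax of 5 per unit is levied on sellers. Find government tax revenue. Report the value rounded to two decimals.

4.64

Without the tax, 45 - 4Q = 33.5 + 3Q so Q* = 1.6429 and P* = 38.4286.
With the tax, sellers need 5 more per unit: 45 - 4Q = 33.5 + 3Q + 5, so Q_t = 0.9286. Buyers pay P_b = 41.2857; sellers receive P_s = P_b - 5 = 36.2857.
Tax revenue = t x Q_t = 5 x 0.9286 = 4.6429.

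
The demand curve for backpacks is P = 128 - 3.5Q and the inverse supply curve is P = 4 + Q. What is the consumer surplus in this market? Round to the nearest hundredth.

1328.79

Equilibrium: 128 - 3.5Q = 4 + Q, so Q* = 27.5556 and P* = 31.5556.
The demand choke price is 128, so CS = (1/2)(Q*)(128 - P*) = (1/2)(27.5556)(96.4444) = 1328.7901.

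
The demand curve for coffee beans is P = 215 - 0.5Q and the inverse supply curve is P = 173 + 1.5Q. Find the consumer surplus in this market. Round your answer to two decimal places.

Setting demand equal to supply, 42 = 2Q, so Q* = 21 and P* = 204.5.
Consumer surplus is the triangle under demand above P*: (1/2)(21)(215 - 204.5) = (1/2)(21)(10.5) = 110.25.

110.25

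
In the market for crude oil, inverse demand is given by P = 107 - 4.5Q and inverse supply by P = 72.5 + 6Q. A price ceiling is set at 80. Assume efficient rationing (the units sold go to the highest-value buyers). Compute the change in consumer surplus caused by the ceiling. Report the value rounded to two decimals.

Free-market equilibrium: 107 - 4.5Q = 72.5 + 6Q gives Q* = 3.2857, P* = 92.2143.
At the ceiling price 80, quantity supplied is (80 - 72.5)/6 = 1.25; supply is the short side, so Q = 1.25 trades at P = 80.
CS goes from (1/2)(3.2857)(14.7857) = 24.2908 to 30.2344 (computed as (107 - 80)(1.25) - (1/2)(4.5)(1.25)^2), a change of 5.9436.

5.94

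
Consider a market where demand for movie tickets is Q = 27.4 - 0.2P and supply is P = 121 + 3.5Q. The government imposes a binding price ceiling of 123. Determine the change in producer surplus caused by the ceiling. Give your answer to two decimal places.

-5.63

Rewriting demand in inverse form: P = 137 - 5Q.
Without the control, 137 - 5Q = 121 + 3.5Q so Q* = 1.8824 and P* = 127.5882.
At P = 123, sellers supply (123 - 121)/3.5 = 0.5714 while buyers want more, so the quantity traded is 0.5714 at price 123.
PS goes from (1/2)(1.8824)(6.5882) = 6.2007 to 0.5714 (computed as (123 - 121)(0.5714) - (1/2)(3.5)(0.5714)^2), a change of -5.6293.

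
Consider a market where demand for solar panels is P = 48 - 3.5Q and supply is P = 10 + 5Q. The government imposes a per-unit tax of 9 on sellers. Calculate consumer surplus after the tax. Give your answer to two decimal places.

Without the tax, 48 - 3.5Q = 10 + 5Q so Q* = 4.4706 and P* = 32.3529.
A tax on sellers shifts supply up by 9: 48 - 3.5Q = 10 + 5Q + 9, so Q_t = 3.4118. Buyers pay P_b = 36.0588; sellers receive P_s = P_b - 9 = 27.0588.
CS = (1/2)(Q_t)(48 - P_b) = (1/2)(3.4118)(11.9412) = 20.3702.

20.37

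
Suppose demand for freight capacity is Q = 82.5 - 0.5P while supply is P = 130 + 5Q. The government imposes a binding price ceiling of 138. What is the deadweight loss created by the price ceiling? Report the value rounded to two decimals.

Rewriting demand in inverse form: P = 165 - 2Q.
Free-market equilibrium: 165 - 2Q = 130 + 5Q gives Q* = 5, P* = 155.
At P = 138, sellers supply (138 - 130)/5 = 1.6 while buyers want more, so the quantity traded is 1.6 at price 138.
At Q = 1.6 the demand price is 161.8 and the supply price is 138. Deadweight loss is the triangle between the curves from 1.6 to 5: (1/2)(161.8 - 138)(5 - 1.6) = 40.46.

40.46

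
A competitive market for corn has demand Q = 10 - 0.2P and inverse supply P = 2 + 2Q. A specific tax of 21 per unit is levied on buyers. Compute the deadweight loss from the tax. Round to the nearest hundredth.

Rewriting demand in inverse form: P = 50 - 5Q.
Without the tax, 50 - 5Q = 2 + 2Q so Q* = 6.8571 and P* = 15.7143.
With the tax, buyers' net willingness to pay falls by 21: (50 - 21) - 5Q = 2 + 2Q, so Q_t = 3.8571. Buyers pay P_b = 30.7143; sellers receive P_s = P_b - 21 = 9.7143.
Deadweight loss is the triangle between the curves from Q_t to Q*: (1/2)(6.8571 - 3.8571)(21) = 31.5.

31.50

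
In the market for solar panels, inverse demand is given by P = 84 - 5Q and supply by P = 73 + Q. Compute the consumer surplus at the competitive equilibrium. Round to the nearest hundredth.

8.40

Setting demand equal to supply, 11 = 6Q, so Q* = 1.8333 and P* = 74.8333.
Consumer surplus is the triangle under demand above P*: (1/2)(1.8333)(84 - 74.8333) = (1/2)(1.8333)(9.1667) = 8.4028.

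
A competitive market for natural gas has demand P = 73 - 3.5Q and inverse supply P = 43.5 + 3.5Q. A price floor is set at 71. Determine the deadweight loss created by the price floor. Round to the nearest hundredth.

46.45

Free-market equilibrium: 73 - 3.5Q = 43.5 + 3.5Q gives Q* = 4.2143, P* = 58.25.
At P = 71, buyers demand (73 - 71)/3.5 = 0.5714 while sellers would supply more, so the quantity traded is 0.5714 at price 71.
At Q = 0.5714 the demand price is 71 and the supply price is 45.5. Deadweight loss is the triangle between the curves from 0.5714 to 4.2143: (1/2)(71 - 45.5)(4.2143 - 0.5714) = 46.4464.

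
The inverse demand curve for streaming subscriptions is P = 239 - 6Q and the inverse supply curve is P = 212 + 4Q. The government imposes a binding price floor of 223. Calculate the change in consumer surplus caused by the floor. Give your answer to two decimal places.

Free-market equilibrium: 239 - 6Q = 212 + 4Q gives Q* = 2.7, P* = 222.8.
At P = 223, buyers demand (239 - 223)/6 = 2.6667 while sellers would supply more, so the quantity traded is 2.6667 at price 223.
CS goes from (1/2)(2.7)(16.2) = 21.87 to 21.3333 (computed as (239 - 223)(2.6667) - (1/2)(6)(2.6667)^2), a change of -0.5367.

-0.54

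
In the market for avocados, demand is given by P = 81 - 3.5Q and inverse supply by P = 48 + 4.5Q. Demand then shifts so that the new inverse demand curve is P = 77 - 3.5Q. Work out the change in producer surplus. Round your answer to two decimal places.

-8.72

Initial equilibrium: Q_0 = 4.125, P_0 = 66.5625; CS_0 = (1/2)(4.125)(14.4375) = 29.7773, PS_0 = (1/2)(4.125)(18.5625) = 38.2852.
New equilibrium: 77 - 3.5Q = 48 + 4.5Q gives Q_1 = 3.625, P_1 = 64.3125; CS_1 = 22.9961, PS_1 = 29.5664.
Change in producer surplus = 29.5664 - 38.2852 = -8.7188.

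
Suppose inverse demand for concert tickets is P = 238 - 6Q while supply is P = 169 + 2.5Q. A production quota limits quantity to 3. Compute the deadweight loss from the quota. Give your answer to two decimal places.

Unrestricted equilibrium: Q* = (238 - 169)/(6 + 2.5) = 8.1176.
At Q = 3 the demand price is 238 - 6(3) = 220 and the supply price is 169 + 2.5(3) = 176.5.
Deadweight loss is the triangle between the curves from 3 to 8.1176: (1/2)(220 - 176.5)(8.1176 - 3) = 111.3088.

111.31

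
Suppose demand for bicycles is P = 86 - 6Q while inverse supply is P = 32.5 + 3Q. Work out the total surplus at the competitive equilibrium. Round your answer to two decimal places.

159.01

Setting demand equal to supply, 53.5 = 9Q, so Q* = 5.9444 and P* = 50.3333.
CS = (1/2)(5.9444)(35.6667) = 106.0093 and PS = (1/2)(5.9444)(17.8333) = 53.0046, so total surplus = 159.0139.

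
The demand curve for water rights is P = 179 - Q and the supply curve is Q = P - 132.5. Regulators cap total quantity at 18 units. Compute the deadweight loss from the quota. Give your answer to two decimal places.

27.56

Rewriting supply in inverse form: P = 132.5 + Q.
Without the quota, 179 - Q = 132.5 + Q gives Q* = 23.25.
At Q = 18 the demand price is 179 - (18) = 161 and the supply price is 132.5 + (18) = 150.5.
DWL = (1/2)(gap between curves at 18) x (Q* - 18) = (1/2)(10.5)(5.25) = 27.5625.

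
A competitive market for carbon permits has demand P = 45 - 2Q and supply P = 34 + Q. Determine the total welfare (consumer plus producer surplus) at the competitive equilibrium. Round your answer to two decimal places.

20.17

Setting demand equal to supply, 11 = 3Q, so Q* = 3.6667 and P* = 37.6667.
Total surplus is the full triangle between the curves from 0 to Q*: (1/2)(3.6667)(45 - 34) = 20.1667.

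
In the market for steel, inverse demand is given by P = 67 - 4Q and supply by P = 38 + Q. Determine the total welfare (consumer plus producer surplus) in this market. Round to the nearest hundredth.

84.10

Equilibrium: 67 - 4Q = 38 + Q, so Q* = 5.8 and P* = 43.8.
Total surplus is the full triangle between the curves from 0 to Q*: (1/2)(5.8)(67 - 38) = 84.1.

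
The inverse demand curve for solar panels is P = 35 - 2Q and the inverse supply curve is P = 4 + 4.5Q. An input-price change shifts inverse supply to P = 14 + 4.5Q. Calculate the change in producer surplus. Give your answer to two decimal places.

Initial equilibrium: Q_0 = 4.7692, P_0 = 25.4615; CS_0 = (1/2)(4.7692)(9.5385) = 22.7456, PS_0 = (1/2)(4.7692)(21.4615) = 51.1775.
New equilibrium: 35 - 2Q = 14 + 4.5Q gives Q_1 = 3.2308, P_1 = 28.5385; CS_1 = 10.4379, PS_1 = 23.4852.
Change in producer surplus = 23.4852 - 51.1775 = -27.6923.

-27.69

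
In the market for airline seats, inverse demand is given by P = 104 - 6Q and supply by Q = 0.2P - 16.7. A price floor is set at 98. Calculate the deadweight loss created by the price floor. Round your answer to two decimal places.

Rewriting supply in inverse form: P = 83.5 + 5Q.
Without the control, 104 - 6Q = 83.5 + 5Q so Q* = 1.8636 and P* = 92.8182.
At P = 98, buyers demand (104 - 98)/6 = 1 while sellers would supply more, so the quantity traded is 1 at price 98.
At Q = 1 the demand price is 98 and the supply price is 88.5. Deadweight loss is the triangle between the curves from 1 to 1.8636: (1/2)(98 - 88.5)(1.8636 - 1) = 4.1023.

4.10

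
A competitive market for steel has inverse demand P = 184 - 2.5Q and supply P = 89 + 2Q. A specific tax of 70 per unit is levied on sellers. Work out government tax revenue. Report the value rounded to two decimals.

388.89

Without the tax, 184 - 2.5Q = 89 + 2Q so Q* = 21.1111 and P* = 131.2222.
With the tax, sellers need 70 more per unit: 184 - 2.5Q = 89 + 2Q + 70, so Q_t = 5.5556. Buyers pay P_b = 170.1111; sellers receive P_s = P_b - 70 = 100.1111.
Tax revenue = t x Q_t = 70 x 5.5556 = 388.8889.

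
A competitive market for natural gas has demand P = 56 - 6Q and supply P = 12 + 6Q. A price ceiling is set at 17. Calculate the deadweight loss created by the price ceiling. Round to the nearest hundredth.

Without the control, 56 - 6Q = 12 + 6Q so Q* = 3.6667 and P* = 34.
At P = 17, sellers supply (17 - 12)/6 = 0.8333 while buyers want more, so the quantity traded is 0.8333 at price 17.
The lost-trades triangle has base Q* - 0.8333 = 2.8333 and height equal to the gap between the curves at Q = 0.8333, which is 51 - 17 = 34. DWL = (1/2)(2.8333)(34) = 48.1667.

48.17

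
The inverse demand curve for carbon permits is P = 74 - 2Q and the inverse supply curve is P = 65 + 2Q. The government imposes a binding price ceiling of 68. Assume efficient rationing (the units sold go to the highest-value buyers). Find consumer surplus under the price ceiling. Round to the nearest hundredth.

Without the control, 74 - 2Q = 65 + 2Q so Q* = 2.25 and P* = 69.5.
At the ceiling price 68, quantity supplied is (68 - 65)/2 = 1.5; supply is the short side, so Q = 1.5 trades at P = 68.
The demand price at Q = 1.5 is 71. CS is the trapezoid between demand and 68 over [0, 1.5]: (1/2)[(74 - 68) + (71 - 68)](1.5) = 6.75.

6.75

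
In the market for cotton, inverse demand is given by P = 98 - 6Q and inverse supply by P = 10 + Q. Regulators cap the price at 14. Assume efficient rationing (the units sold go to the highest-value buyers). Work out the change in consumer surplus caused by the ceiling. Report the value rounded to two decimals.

Without the control, 98 - 6Q = 10 + Q so Q* = 12.5714 and P* = 22.5714.
At P = 14, sellers supply (14 - 10)/1 = 4 while buyers want more, so the quantity traded is 4 at price 14.
CS goes from (1/2)(12.5714)(75.4286) = 474.1224 to 288 (computed as (98 - 14)(4) - (1/2)(6)(4)^2), a change of -186.1224.

-186.12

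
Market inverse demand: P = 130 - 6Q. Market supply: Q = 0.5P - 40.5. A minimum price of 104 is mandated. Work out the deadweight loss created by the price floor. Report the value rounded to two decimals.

Rewriting supply in inverse form: P = 81 + 2Q.
Free-market equilibrium: 130 - 6Q = 81 + 2Q gives Q* = 6.125, P* = 93.25.
At the floor price 104, quantity demanded is (130 - 104)/6 = 4.3333; demand is the short side, so Q = 4.3333 trades at P = 104.
At Q = 4.3333 the demand price is 104 and the supply price is 89.6667. Deadweight loss is the triangle between the curves from 4.3333 to 6.125: (1/2)(104 - 89.6667)(6.125 - 4.3333) = 12.8403.

12.84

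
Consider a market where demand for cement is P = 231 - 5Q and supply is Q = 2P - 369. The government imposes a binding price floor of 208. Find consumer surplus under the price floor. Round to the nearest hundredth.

52.90

Rewriting supply in inverse form: P = 184.5 + 0.5Q.
Without the control, 231 - 5Q = 184.5 + 0.5Q so Q* = 8.4545 and P* = 188.7273.
At P = 208, buyers demand (231 - 208)/5 = 4.6 while sellers would supply more, so the quantity traded is 4.6 at price 208.
CS is the triangle under demand above 208: (1/2)(4.6)(231 - 208) = 52.9.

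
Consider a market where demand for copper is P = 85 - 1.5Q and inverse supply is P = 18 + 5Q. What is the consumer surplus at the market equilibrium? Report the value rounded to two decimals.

79.69

Setting demand equal to supply, 67 = 6.5Q, so Q* = 10.3077 and P* = 69.5385.
CS is the area between the demand curve and P* from 0 to Q*: (1/2)(10.3077)(15.4615) = 79.6864.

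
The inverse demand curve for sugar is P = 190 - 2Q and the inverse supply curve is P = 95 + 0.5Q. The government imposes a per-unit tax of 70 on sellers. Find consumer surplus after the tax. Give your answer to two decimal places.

Pre-tax equilibrium: 190 - 2Q = 95 + 0.5Q gives Q* = 38, P* = 114.
With the tax, sellers need 70 more per unit: 190 - 2Q = 95 + 0.5Q + 70, so Q_t = 10. Buyers pay P_b = 170; sellers receive P_s = P_b - 70 = 100.
CS = (1/2)(Q_t)(190 - P_b) = (1/2)(10)(20) = 100.

100.00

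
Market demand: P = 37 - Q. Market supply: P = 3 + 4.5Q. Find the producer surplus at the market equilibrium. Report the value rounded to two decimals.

85.98

Equilibrium: 37 - Q = 3 + 4.5Q, so Q* = 6.1818 and P* = 30.8182.
The supply curve's price intercept is 3, so PS = (1/2)(Q*)(P* - 3) = (1/2)(6.1818)(27.8182) = 85.9835.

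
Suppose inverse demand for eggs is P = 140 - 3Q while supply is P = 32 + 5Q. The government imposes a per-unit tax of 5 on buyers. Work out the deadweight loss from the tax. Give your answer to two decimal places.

1.56

Without the tax, 140 - 3Q = 32 + 5Q so Q* = 13.5 and P* = 99.5.
A tax on buyers shifts demand down by 5: (140 - 5) - 3Q = 32 + 5Q, so Q_t = 12.875. Buyers pay P_b = 101.375; sellers receive P_s = P_b - 5 = 96.375.
The welfare triangle lost has base Q* - Q_t = 0.625 and height t = 5, so DWL = (1/2)(0.625)(5) = 1.5625.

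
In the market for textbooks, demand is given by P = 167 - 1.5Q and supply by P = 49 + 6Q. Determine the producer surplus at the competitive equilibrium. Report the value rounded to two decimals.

742.61

Setting demand equal to supply, 118 = 7.5Q, so Q* = 15.7333 and P* = 143.4.
Producer surplus is the triangle above supply below P*: (1/2)(15.7333)(143.4 - 49) = (1/2)(15.7333)(94.4) = 742.6133.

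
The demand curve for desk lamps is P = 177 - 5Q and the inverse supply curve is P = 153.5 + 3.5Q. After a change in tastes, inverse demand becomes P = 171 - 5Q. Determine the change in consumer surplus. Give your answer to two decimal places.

Initial equilibrium: Q_0 = 2.7647, P_0 = 163.1765; CS_0 = (1/2)(2.7647)(13.8235) = 19.109, PS_0 = (1/2)(2.7647)(9.6765) = 13.3763.
New equilibrium: 171 - 5Q = 153.5 + 3.5Q gives Q_1 = 2.0588, P_1 = 160.7059; CS_1 = 10.5969, PS_1 = 7.4178.
Change in consumer surplus = 10.5969 - 19.109 = -8.5121.

-8.51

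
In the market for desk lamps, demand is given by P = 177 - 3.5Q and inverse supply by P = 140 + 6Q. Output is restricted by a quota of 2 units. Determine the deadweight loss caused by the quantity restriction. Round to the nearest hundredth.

Unrestricted equilibrium: Q* = (177 - 140)/(3.5 + 6) = 3.8947.
At Q = 2 the demand price is 177 - 3.5(2) = 170 and the supply price is 140 + 6(2) = 152.
DWL = (1/2)(gap between curves at 2) x (Q* - 2) = (1/2)(18)(1.8947) = 17.0526.

17.05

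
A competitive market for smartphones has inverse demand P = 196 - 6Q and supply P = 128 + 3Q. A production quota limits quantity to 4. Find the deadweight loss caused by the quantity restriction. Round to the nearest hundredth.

Without the quota, 196 - 6Q = 128 + 3Q gives Q* = 7.5556.
At Q = 4 the demand price is 196 - 6(4) = 172 and the supply price is 128 + 3(4) = 140.
Deadweight loss is the triangle between the curves from 4 to 7.5556: (1/2)(172 - 140)(7.5556 - 4) = 56.8889.

56.89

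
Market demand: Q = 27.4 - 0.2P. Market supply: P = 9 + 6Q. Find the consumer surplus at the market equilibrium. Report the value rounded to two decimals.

Rewriting demand in inverse form: P = 137 - 5Q.
Equilibrium: 137 - 5Q = 9 + 6Q, so Q* = 11.6364 and P* = 78.8182.
The demand choke price is 137, so CS = (1/2)(Q*)(137 - P*) = (1/2)(11.6364)(58.1818) = 338.5124.

338.51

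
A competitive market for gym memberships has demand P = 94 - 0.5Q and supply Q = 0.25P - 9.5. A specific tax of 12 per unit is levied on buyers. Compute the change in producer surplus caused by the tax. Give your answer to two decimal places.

-118.52

Rewriting supply in inverse form: P = 38 + 4Q.
Pre-tax equilibrium: 94 - 0.5Q = 38 + 4Q gives Q* = 12.4444, P* = 87.7778.
With the tax, buyers' net willingness to pay falls by 12: (94 - 12) - 0.5Q = 38 + 4Q, so Q_t = 9.7778. Buyers pay P_b = 89.1111; sellers receive P_s = P_b - 12 = 77.1111.
PS falls from (1/2)(12.4444)(49.7778) = 309.7284 to (1/2)(9.7778)(39.1111) = 191.2099, a change of -118.5185.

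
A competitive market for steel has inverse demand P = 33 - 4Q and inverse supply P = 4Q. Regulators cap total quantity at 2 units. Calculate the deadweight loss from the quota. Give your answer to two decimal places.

Unrestricted equilibrium: Q* = (33 - 0)/(4 + 4) = 4.125.
At Q = 2 the demand price is 33 - 4(2) = 25 and the supply price is 0 + 4(2) = 8.
Deadweight loss is the triangle between the curves from 2 to 4.125: (1/2)(25 - 8)(4.125 - 2) = 18.0625.

18.06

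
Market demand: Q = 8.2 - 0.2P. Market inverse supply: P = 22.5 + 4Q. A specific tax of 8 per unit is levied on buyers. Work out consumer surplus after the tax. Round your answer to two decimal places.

3.40

Rewriting demand in inverse form: P = 41 - 5Q.
Without the tax, 41 - 5Q = 22.5 + 4Q so Q* = 2.0556 and P* = 30.7222.
With the tax, buyers' net willingness to pay falls by 8: (41 - 8) - 5Q = 22.5 + 4Q, so Q_t = 1.1667. Buyers pay P_b = 35.1667; sellers receive P_s = P_b - 8 = 27.1667.
CS = (1/2)(Q_t)(41 - P_b) = (1/2)(1.1667)(5.8333) = 3.4028.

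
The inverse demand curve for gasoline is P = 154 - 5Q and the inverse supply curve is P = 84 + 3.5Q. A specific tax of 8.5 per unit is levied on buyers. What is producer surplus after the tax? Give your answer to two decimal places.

91.61

Pre-tax equilibrium: 154 - 5Q = 84 + 3.5Q gives Q* = 8.2353, P* = 112.8235.
A tax on buyers shifts demand down by 8.5: (154 - 8.5) - 5Q = 84 + 3.5Q, so Q_t = 7.2353. Buyers pay P_b = 117.8235; sellers receive P_s = P_b - 8.5 = 109.3235.
PS = (1/2)(Q_t)(P_s - 84) = (1/2)(7.2353)(25.3235) = 91.6116.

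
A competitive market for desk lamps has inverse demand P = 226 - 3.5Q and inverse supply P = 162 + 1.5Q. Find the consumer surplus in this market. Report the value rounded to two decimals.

Equilibrium: 226 - 3.5Q = 162 + 1.5Q, so Q* = 12.8 and P* = 181.2.
Consumer surplus is the triangle under demand above P*: (1/2)(12.8)(226 - 181.2) = (1/2)(12.8)(44.8) = 286.72.

286.72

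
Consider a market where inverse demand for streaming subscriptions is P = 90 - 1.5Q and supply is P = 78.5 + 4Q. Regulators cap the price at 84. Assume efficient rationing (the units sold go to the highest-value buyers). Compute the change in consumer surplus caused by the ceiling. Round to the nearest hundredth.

3.55

Without the control, 90 - 1.5Q = 78.5 + 4Q so Q* = 2.0909 and P* = 86.8636.
At P = 84, sellers supply (84 - 78.5)/4 = 1.375 while buyers want more, so the quantity traded is 1.375 at price 84.
CS goes from (1/2)(2.0909)(3.1364) = 3.2789 to 6.832 (computed as (90 - 84)(1.375) - (1/2)(1.5)(1.375)^2), a change of 3.5531.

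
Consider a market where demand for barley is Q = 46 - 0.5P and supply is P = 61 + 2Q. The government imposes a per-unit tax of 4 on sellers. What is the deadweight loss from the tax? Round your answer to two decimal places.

Rewriting demand in inverse form: P = 92 - 2Q.
Without the tax, 92 - 2Q = 61 + 2Q so Q* = 7.75 and P* = 76.5.
A tax on sellers shifts supply up by 4: 92 - 2Q = 61 + 2Q + 4, so Q_t = 6.75. Buyers pay P_b = 78.5; sellers receive P_s = P_b - 4 = 74.5.
Deadweight loss is the triangle between the curves from Q_t to Q*: (1/2)(7.75 - 6.75)(4) = 2.

2.00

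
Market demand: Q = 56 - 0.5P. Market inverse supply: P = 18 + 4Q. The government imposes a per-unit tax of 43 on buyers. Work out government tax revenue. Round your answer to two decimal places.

365.50

Rewriting demand in inverse form: P = 112 - 2Q.
Without the tax, 112 - 2Q = 18 + 4Q so Q* = 15.6667 and P* = 80.6667.
A tax on buyers shifts demand down by 43: (112 - 43) - 2Q = 18 + 4Q, so Q_t = 8.5. Buyers pay P_b = 95; sellers receive P_s = P_b - 43 = 52.
Tax revenue = t x Q_t = 43 x 8.5 = 365.5.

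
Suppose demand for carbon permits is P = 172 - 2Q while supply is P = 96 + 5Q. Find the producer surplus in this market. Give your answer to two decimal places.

294.69

Equilibrium: 172 - 2Q = 96 + 5Q, so Q* = 10.8571 and P* = 150.2857.
Producer surplus is the triangle above supply below P*: (1/2)(10.8571)(150.2857 - 96) = (1/2)(10.8571)(54.2857) = 294.6939.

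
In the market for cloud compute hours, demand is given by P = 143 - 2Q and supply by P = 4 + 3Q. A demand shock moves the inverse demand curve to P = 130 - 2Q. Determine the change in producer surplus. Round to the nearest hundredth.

Initial equilibrium: Q_0 = 27.8, P_0 = 87.4; CS_0 = (1/2)(27.8)(55.6) = 772.84, PS_0 = (1/2)(27.8)(83.4) = 1159.26.
New equilibrium: 130 - 2Q = 4 + 3Q gives Q_1 = 25.2, P_1 = 79.6; CS_1 = 635.04, PS_1 = 952.56.
Change in producer surplus = 952.56 - 1159.26 = -206.7.

-206.70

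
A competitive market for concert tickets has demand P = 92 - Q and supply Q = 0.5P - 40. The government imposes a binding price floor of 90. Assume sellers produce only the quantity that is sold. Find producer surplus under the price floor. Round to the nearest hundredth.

16.00

Rewriting supply in inverse form: P = 80 + 2Q.
Without the control, 92 - Q = 80 + 2Q so Q* = 4 and P* = 88.
At the floor price 90, quantity demanded is (92 - 90)/1 = 2; demand is the short side, so Q = 2 trades at P = 90.
The supply price at Q = 2 is 84. PS is the trapezoid between 90 and supply over [0, 2]: (1/2)[(90 - 80) + (90 - 84)](2) = 16.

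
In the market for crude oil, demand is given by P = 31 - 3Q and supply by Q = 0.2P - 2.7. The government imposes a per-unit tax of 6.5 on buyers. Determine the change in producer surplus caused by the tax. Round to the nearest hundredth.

-7.24

Rewriting supply in inverse form: P = 13.5 + 5Q.
Pre-tax equilibrium: 31 - 3Q = 13.5 + 5Q gives Q* = 2.1875, P* = 24.4375.
With the tax, buyers' net willingness to pay falls by 6.5: (31 - 6.5) - 3Q = 13.5 + 5Q, so Q_t = 1.375. Buyers pay P_b = 26.875; sellers receive P_s = P_b - 6.5 = 20.375.
PS falls from (1/2)(2.1875)(10.9375) = 11.9629 to (1/2)(1.375)(6.875) = 4.7266, a change of -7.2363.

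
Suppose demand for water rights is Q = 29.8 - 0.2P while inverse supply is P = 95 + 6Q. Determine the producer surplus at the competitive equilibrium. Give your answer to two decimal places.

Rewriting demand in inverse form: P = 149 - 5Q.
Setting demand equal to supply, 54 = 11Q, so Q* = 4.9091 and P* = 124.4545.
Producer surplus is the triangle above supply below P*: (1/2)(4.9091)(124.4545 - 95) = (1/2)(4.9091)(29.4545) = 72.2975.

72.30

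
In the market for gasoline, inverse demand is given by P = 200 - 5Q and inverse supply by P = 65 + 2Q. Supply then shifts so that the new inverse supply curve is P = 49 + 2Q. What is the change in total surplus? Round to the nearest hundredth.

326.86

Initial equilibrium: Q_0 = 19.2857, P_0 = 103.5714; CS_0 = (1/2)(19.2857)(96.4286) = 929.8469, PS_0 = (1/2)(19.2857)(38.5714) = 371.9388.
New equilibrium: 200 - 5Q = 49 + 2Q gives Q_1 = 21.5714, P_1 = 92.1429; CS_1 = 1163.3163, PS_1 = 465.3265.
Change in total surplus = (1163.3163 + 465.3265) - (929.8469 + 371.9388) = 326.8571.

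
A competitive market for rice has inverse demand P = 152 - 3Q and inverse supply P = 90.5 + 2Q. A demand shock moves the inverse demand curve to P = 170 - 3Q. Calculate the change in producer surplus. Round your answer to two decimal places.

101.52

Initial equilibrium: Q_0 = 12.3, P_0 = 115.1; CS_0 = (1/2)(12.3)(36.9) = 226.935, PS_0 = (1/2)(12.3)(24.6) = 151.29.
New equilibrium: 170 - 3Q = 90.5 + 2Q gives Q_1 = 15.9, P_1 = 122.3; CS_1 = 379.215, PS_1 = 252.81.
Change in producer surplus = 252.81 - 151.29 = 101.52.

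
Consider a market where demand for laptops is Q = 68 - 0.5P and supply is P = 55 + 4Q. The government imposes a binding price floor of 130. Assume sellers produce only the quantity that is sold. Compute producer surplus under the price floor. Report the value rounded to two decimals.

Rewriting demand in inverse form: P = 136 - 2Q.
Without the control, 136 - 2Q = 55 + 4Q so Q* = 13.5 and P* = 109.
At P = 130, buyers demand (136 - 130)/2 = 3 while sellers would supply more, so the quantity traded is 3 at price 130.
The supply price at Q = 3 is 67. PS is the trapezoid between 130 and supply over [0, 3]: (1/2)[(130 - 55) + (130 - 67)](3) = 207.

207.00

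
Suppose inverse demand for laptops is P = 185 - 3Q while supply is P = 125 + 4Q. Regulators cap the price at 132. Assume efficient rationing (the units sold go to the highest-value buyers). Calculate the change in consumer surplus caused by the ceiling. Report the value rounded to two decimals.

-22.05

Free-market equilibrium: 185 - 3Q = 125 + 4Q gives Q* = 8.5714, P* = 159.2857.
At P = 132, sellers supply (132 - 125)/4 = 1.75 while buyers want more, so the quantity traded is 1.75 at price 132.
CS goes from (1/2)(8.5714)(25.7143) = 110.2041 to 88.1562 (computed as (185 - 132)(1.75) - (1/2)(3)(1.75)^2), a change of -22.0478.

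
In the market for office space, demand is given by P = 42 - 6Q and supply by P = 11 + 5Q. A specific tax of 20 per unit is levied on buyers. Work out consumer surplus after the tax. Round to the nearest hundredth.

Pre-tax equilibrium: 42 - 6Q = 11 + 5Q gives Q* = 2.8182, P* = 25.0909.
With the tax, buyers' net willingness to pay falls by 20: (42 - 20) - 6Q = 11 + 5Q, so Q_t = 1. Buyers pay P_b = 36; sellers receive P_s = P_b - 20 = 16.
CS = (1/2)(Q_t)(42 - P_b) = (1/2)(1)(6) = 3.

3.00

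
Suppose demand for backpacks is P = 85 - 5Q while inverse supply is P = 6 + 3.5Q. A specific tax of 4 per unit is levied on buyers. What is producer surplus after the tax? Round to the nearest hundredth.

Pre-tax equilibrium: 85 - 5Q = 6 + 3.5Q gives Q* = 9.2941, P* = 38.5294.
With the tax, buyers' net willingness to pay falls by 4: (85 - 4) - 5Q = 6 + 3.5Q, so Q_t = 8.8235. Buyers pay P_b = 40.8824; sellers receive P_s = P_b - 4 = 36.8824.
PS = (1/2)(Q_t)(P_s - 6) = (1/2)(8.8235)(30.8824) = 136.2457.

136.25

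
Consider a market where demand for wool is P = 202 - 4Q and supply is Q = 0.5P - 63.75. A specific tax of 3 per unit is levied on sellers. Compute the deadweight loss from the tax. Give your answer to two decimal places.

0.75

Rewriting supply in inverse form: P = 127.5 + 2Q.
Without the tax, 202 - 4Q = 127.5 + 2Q so Q* = 12.4167 and P* = 152.3333.
A tax on sellers shifts supply up by 3: 202 - 4Q = 127.5 + 2Q + 3, so Q_t = 11.9167. Buyers pay P_b = 154.3333; sellers receive P_s = P_b - 3 = 151.3333.
The welfare triangle lost has base Q* - Q_t = 0.5 and height t = 3, so DWL = (1/2)(0.5)(3) = 0.75.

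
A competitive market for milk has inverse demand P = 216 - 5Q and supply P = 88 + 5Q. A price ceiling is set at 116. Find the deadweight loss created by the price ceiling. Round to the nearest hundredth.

Free-market equilibrium: 216 - 5Q = 88 + 5Q gives Q* = 12.8, P* = 152.
At P = 116, sellers supply (116 - 88)/5 = 5.6 while buyers want more, so the quantity traded is 5.6 at price 116.
The lost-trades triangle has base Q* - 5.6 = 7.2 and height equal to the gap between the curves at Q = 5.6, which is 188 - 116 = 72. DWL = (1/2)(7.2)(72) = 259.2.

259.20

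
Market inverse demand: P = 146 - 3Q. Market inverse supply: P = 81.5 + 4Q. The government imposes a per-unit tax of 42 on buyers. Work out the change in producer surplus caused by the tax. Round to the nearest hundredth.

-149.14

Without the tax, 146 - 3Q = 81.5 + 4Q so Q* = 9.2143 and P* = 118.3571.
A tax on buyers shifts demand down by 42: (146 - 42) - 3Q = 81.5 + 4Q, so Q_t = 3.2143. Buyers pay P_b = 136.3571; sellers receive P_s = P_b - 42 = 94.3571.
PS falls from (1/2)(9.2143)(36.8571) = 169.8061 to (1/2)(3.2143)(12.8571) = 20.6633, a change of -149.1429.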